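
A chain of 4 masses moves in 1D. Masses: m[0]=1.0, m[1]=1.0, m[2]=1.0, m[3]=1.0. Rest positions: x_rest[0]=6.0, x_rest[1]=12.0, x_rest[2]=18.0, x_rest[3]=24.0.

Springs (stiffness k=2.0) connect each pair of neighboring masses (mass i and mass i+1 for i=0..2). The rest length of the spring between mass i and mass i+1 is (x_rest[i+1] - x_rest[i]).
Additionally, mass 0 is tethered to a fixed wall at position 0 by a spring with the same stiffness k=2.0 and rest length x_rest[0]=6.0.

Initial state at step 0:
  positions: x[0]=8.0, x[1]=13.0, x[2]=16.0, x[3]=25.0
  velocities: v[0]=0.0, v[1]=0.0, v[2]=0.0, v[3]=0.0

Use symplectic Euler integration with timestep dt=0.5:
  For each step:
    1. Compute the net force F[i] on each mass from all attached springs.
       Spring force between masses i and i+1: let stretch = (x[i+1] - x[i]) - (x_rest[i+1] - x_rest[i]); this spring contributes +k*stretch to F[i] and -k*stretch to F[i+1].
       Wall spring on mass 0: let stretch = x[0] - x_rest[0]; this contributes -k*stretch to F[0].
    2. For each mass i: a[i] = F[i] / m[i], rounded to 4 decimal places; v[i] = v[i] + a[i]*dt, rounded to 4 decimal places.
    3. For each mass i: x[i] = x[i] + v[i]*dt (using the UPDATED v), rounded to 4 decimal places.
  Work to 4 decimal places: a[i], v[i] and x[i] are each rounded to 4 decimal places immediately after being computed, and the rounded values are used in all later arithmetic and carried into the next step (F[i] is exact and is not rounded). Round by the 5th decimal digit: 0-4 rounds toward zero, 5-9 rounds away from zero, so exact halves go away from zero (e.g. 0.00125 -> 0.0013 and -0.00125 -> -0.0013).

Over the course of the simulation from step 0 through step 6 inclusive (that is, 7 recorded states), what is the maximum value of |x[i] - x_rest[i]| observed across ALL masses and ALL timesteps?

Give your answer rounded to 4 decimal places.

Answer: 2.7500

Derivation:
Step 0: x=[8.0000 13.0000 16.0000 25.0000] v=[0.0000 0.0000 0.0000 0.0000]
Step 1: x=[6.5000 12.0000 19.0000 23.5000] v=[-3.0000 -2.0000 6.0000 -3.0000]
Step 2: x=[4.5000 11.7500 20.7500 22.7500] v=[-4.0000 -0.5000 3.5000 -1.5000]
Step 3: x=[3.8750 12.3750 19.0000 24.0000] v=[-1.2500 1.2500 -3.5000 2.5000]
Step 4: x=[5.5625 12.0625 16.4375 25.7500] v=[3.3750 -0.6250 -5.1250 3.5000]
Step 5: x=[7.7188 10.6875 16.3438 25.8438] v=[4.3125 -2.7500 -0.1875 0.1875]
Step 6: x=[7.5000 10.6563 18.1719 24.1876] v=[-0.4376 -0.0624 3.6562 -3.3125]
Max displacement = 2.7500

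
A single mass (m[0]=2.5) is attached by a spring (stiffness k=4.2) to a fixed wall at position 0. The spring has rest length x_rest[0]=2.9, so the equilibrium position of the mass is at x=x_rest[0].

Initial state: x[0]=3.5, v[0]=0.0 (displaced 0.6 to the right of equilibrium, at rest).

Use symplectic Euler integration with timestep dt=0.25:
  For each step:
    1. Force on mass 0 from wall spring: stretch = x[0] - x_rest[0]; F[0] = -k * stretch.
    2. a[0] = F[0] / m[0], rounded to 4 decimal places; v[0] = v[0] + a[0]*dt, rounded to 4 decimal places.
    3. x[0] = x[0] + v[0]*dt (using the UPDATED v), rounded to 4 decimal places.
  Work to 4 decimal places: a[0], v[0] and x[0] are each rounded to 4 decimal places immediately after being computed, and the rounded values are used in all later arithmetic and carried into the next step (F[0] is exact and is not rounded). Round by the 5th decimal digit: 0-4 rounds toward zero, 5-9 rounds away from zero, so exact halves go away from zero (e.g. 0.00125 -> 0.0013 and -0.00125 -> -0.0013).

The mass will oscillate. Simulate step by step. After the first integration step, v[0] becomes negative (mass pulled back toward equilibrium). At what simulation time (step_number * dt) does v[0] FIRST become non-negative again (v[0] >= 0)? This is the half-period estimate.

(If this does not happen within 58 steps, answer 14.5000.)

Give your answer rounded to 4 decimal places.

Step 0: x=[3.5000] v=[0.0000]
Step 1: x=[3.4370] v=[-0.2520]
Step 2: x=[3.3176] v=[-0.4776]
Step 3: x=[3.1544] v=[-0.6530]
Step 4: x=[2.9644] v=[-0.7599]
Step 5: x=[2.7677] v=[-0.7870]
Step 6: x=[2.5849] v=[-0.7314]
Step 7: x=[2.4351] v=[-0.5991]
Step 8: x=[2.3341] v=[-0.4039]
Step 9: x=[2.2926] v=[-0.1662]
Step 10: x=[2.3148] v=[0.0889]
First v>=0 after going negative at step 10, time=2.5000

Answer: 2.5000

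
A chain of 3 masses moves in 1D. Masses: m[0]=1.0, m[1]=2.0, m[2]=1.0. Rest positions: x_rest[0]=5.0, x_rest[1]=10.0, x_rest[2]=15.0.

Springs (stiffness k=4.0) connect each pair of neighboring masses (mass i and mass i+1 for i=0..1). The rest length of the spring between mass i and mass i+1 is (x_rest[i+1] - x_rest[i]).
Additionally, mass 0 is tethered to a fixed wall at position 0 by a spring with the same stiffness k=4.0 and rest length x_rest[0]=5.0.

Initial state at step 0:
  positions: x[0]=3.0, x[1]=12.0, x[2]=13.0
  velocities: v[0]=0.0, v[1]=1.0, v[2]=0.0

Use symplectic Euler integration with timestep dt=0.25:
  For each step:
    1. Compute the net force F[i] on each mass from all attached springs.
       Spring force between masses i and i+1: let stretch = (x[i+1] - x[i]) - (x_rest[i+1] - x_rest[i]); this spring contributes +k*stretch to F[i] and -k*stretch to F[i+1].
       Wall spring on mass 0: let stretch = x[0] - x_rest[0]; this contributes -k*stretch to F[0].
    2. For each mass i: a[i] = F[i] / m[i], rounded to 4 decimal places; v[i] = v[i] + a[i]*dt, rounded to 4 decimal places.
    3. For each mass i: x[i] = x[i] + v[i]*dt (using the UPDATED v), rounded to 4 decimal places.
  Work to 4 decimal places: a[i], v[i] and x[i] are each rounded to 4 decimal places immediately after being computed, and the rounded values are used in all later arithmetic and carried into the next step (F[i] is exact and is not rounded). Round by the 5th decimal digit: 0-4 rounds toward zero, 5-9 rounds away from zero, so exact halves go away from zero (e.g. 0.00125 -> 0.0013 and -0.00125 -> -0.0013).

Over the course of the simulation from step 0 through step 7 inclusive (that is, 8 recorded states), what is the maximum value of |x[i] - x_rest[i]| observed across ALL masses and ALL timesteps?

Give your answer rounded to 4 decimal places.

Answer: 2.8821

Derivation:
Step 0: x=[3.0000 12.0000 13.0000] v=[0.0000 1.0000 0.0000]
Step 1: x=[4.5000 11.2500 14.0000] v=[6.0000 -3.0000 4.0000]
Step 2: x=[6.5625 10.0000 15.5625] v=[8.2500 -5.0000 6.2500]
Step 3: x=[7.8438 9.0156 16.9844] v=[5.1250 -3.9375 5.6875]
Step 4: x=[7.4571 8.8809 17.6641] v=[-1.5470 -0.5390 2.7187]
Step 5: x=[5.5620 9.6661 17.3980] v=[-7.5803 3.1407 -1.0645]
Step 6: x=[3.3025 10.9048 16.4489] v=[-9.0382 4.9546 -3.7964]
Step 7: x=[2.1179 11.8862 15.3638] v=[-4.7384 3.9255 -4.3405]
Max displacement = 2.8821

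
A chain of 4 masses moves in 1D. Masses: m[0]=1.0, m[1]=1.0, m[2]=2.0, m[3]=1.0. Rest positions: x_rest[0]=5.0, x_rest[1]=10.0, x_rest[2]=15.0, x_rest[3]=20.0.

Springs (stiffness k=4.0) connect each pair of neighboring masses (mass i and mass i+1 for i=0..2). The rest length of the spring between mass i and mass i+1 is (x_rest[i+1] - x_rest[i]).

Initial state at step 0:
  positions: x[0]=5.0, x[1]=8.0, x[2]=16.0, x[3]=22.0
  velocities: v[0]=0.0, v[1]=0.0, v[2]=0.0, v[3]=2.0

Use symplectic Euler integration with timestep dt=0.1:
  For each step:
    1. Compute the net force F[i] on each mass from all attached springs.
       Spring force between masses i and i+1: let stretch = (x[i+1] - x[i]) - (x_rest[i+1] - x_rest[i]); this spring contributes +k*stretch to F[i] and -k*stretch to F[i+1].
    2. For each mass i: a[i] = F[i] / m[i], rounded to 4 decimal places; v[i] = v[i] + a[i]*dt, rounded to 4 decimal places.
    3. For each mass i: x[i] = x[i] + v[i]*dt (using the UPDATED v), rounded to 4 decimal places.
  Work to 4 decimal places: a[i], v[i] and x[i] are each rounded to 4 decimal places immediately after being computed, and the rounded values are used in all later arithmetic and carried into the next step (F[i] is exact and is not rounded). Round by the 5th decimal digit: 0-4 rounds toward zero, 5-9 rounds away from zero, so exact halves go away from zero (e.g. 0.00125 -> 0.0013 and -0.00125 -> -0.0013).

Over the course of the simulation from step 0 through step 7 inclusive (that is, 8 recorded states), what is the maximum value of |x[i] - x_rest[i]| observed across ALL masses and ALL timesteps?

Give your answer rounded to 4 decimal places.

Step 0: x=[5.0000 8.0000 16.0000 22.0000] v=[0.0000 0.0000 0.0000 2.0000]
Step 1: x=[4.9200 8.2000 15.9600 22.1600] v=[-0.8000 2.0000 -0.4000 1.6000]
Step 2: x=[4.7712 8.5792 15.8888 22.2720] v=[-1.4880 3.7920 -0.7120 1.1200]
Step 3: x=[4.5747 9.0985 15.7991 22.3287] v=[-1.9648 5.1926 -0.8973 0.5667]
Step 4: x=[4.3592 9.7048 15.7060 22.3242] v=[-2.1553 6.0633 -0.9315 -0.0451]
Step 5: x=[4.1575 10.3374 15.6252 22.2550] v=[-2.0171 6.3255 -0.8081 -0.6924]
Step 6: x=[4.0030 10.9343 15.5712 22.1206] v=[-1.5451 5.9687 -0.5397 -1.3443]
Step 7: x=[3.9257 11.4394 15.5555 21.9242] v=[-0.7726 5.0509 -0.1572 -1.9641]
Max displacement = 2.3287

Answer: 2.3287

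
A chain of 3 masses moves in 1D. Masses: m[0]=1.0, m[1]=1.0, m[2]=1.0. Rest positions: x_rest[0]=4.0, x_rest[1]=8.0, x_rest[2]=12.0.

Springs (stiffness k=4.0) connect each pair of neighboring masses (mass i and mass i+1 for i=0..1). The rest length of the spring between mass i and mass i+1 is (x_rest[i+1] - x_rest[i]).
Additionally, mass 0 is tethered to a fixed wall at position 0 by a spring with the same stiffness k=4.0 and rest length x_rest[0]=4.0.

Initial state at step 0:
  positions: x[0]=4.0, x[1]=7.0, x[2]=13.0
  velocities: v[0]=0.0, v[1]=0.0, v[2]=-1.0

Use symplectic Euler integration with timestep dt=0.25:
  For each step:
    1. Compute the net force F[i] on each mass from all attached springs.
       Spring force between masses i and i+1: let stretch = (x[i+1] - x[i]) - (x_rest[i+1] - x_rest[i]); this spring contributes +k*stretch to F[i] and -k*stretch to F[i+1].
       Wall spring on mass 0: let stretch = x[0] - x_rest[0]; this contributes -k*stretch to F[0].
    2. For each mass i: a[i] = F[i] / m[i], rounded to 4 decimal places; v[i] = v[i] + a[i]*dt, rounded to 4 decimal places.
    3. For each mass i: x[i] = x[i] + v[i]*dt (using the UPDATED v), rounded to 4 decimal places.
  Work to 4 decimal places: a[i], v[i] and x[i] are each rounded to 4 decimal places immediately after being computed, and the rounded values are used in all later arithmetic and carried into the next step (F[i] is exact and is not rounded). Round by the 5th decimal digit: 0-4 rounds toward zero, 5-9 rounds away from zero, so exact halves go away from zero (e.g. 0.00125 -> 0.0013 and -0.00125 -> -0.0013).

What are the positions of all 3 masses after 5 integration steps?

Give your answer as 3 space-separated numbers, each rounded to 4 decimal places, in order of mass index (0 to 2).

Step 0: x=[4.0000 7.0000 13.0000] v=[0.0000 0.0000 -1.0000]
Step 1: x=[3.7500 7.7500 12.2500] v=[-1.0000 3.0000 -3.0000]
Step 2: x=[3.5625 8.6250 11.3750] v=[-0.7500 3.5000 -3.5000]
Step 3: x=[3.7500 8.9219 10.8125] v=[0.7500 1.1875 -2.2500]
Step 4: x=[4.2930 8.3985 10.7774] v=[2.1719 -2.0938 -0.1406]
Step 5: x=[4.7891 7.4434 11.1475] v=[1.9844 -3.8204 1.4805]

Answer: 4.7891 7.4434 11.1475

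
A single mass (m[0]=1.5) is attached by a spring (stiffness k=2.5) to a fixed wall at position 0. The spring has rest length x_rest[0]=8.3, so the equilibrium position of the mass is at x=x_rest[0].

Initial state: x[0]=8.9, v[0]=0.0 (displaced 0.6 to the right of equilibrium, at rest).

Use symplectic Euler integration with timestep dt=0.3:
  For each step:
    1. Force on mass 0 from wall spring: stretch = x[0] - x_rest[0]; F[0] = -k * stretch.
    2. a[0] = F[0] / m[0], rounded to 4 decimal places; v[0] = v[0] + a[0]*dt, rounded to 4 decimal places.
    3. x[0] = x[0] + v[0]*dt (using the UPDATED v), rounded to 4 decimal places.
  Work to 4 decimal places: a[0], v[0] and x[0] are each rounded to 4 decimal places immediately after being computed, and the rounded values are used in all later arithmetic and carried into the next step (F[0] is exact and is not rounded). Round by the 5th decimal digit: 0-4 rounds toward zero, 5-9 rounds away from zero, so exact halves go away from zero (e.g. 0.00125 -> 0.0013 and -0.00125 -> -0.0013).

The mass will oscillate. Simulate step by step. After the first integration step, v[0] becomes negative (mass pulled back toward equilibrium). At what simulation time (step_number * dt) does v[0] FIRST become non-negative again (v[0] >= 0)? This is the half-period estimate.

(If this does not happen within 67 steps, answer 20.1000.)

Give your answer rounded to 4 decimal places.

Answer: 2.7000

Derivation:
Step 0: x=[8.9000] v=[0.0000]
Step 1: x=[8.8100] v=[-0.3000]
Step 2: x=[8.6435] v=[-0.5550]
Step 3: x=[8.4255] v=[-0.7268]
Step 4: x=[8.1886] v=[-0.7896]
Step 5: x=[7.9684] v=[-0.7339]
Step 6: x=[7.7980] v=[-0.5681]
Step 7: x=[7.7029] v=[-0.3171]
Step 8: x=[7.6974] v=[-0.0185]
Step 9: x=[7.7822] v=[0.2828]
First v>=0 after going negative at step 9, time=2.7000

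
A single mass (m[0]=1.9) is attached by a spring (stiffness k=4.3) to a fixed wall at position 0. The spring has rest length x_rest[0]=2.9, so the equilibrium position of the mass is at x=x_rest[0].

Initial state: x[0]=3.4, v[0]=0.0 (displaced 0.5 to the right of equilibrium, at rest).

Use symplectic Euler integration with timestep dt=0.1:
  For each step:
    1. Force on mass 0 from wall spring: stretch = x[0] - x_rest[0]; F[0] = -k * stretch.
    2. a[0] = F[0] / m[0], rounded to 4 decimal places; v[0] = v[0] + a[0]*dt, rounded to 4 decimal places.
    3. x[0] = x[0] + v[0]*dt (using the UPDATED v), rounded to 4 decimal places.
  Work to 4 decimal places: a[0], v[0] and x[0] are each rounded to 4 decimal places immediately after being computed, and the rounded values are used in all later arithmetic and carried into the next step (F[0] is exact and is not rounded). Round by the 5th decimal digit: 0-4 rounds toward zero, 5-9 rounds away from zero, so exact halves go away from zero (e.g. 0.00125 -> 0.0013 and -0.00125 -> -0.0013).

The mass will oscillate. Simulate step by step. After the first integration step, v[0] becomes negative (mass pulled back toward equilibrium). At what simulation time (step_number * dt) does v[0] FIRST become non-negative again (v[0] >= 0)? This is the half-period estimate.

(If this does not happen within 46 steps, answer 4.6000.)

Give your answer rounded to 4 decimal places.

Step 0: x=[3.4000] v=[0.0000]
Step 1: x=[3.3887] v=[-0.1132]
Step 2: x=[3.3663] v=[-0.2238]
Step 3: x=[3.3334] v=[-0.3293]
Step 4: x=[3.2907] v=[-0.4274]
Step 5: x=[3.2391] v=[-0.5158]
Step 6: x=[3.1799] v=[-0.5925]
Step 7: x=[3.1143] v=[-0.6559]
Step 8: x=[3.0439] v=[-0.7044]
Step 9: x=[2.9702] v=[-0.7370]
Step 10: x=[2.8949] v=[-0.7529]
Step 11: x=[2.8197] v=[-0.7518]
Step 12: x=[2.7463] v=[-0.7336]
Step 13: x=[2.6764] v=[-0.6988]
Step 14: x=[2.6116] v=[-0.6482]
Step 15: x=[2.5533] v=[-0.5829]
Step 16: x=[2.5029] v=[-0.5044]
Step 17: x=[2.4615] v=[-0.4145]
Step 18: x=[2.4300] v=[-0.3153]
Step 19: x=[2.4091] v=[-0.2089]
Step 20: x=[2.3993] v=[-0.0978]
Step 21: x=[2.4009] v=[0.0155]
First v>=0 after going negative at step 21, time=2.1000

Answer: 2.1000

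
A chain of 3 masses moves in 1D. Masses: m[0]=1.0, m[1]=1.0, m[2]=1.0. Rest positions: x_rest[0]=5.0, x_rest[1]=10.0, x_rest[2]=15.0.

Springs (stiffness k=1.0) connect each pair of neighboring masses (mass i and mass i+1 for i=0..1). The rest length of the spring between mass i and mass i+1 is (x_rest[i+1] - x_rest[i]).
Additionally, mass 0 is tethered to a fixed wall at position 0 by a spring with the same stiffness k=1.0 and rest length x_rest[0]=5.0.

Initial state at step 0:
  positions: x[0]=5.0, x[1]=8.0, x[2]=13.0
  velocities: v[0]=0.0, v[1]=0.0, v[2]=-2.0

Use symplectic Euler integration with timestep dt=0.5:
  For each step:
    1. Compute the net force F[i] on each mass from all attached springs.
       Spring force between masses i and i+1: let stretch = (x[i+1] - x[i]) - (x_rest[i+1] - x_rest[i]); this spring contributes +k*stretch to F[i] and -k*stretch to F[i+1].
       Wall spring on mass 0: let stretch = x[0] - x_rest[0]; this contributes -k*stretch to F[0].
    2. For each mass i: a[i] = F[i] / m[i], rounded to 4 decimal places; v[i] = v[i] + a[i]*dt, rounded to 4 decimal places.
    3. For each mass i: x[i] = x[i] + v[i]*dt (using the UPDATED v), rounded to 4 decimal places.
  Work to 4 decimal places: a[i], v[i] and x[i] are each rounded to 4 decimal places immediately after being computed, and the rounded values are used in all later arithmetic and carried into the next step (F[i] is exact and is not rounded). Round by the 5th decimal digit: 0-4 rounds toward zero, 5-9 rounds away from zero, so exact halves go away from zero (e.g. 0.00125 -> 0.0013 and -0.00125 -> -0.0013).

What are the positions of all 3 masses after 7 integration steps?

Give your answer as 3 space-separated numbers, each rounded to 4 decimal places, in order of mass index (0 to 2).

Answer: 3.6487 7.4557 13.4878

Derivation:
Step 0: x=[5.0000 8.0000 13.0000] v=[0.0000 0.0000 -2.0000]
Step 1: x=[4.5000 8.5000 12.0000] v=[-1.0000 1.0000 -2.0000]
Step 2: x=[3.8750 8.8750 11.3750] v=[-1.2500 0.7500 -1.2500]
Step 3: x=[3.5313 8.6250 11.3750] v=[-0.6875 -0.5000 0.0000]
Step 4: x=[3.5782 7.7891 11.9375] v=[0.0937 -1.6719 1.1250]
Step 5: x=[3.7833 6.9375 12.7129] v=[0.4101 -1.7032 1.5508]
Step 6: x=[3.8311 6.7412 13.2945] v=[0.0956 -0.3926 1.1631]
Step 7: x=[3.6487 7.4557 13.4878] v=[-0.3649 1.4290 0.3865]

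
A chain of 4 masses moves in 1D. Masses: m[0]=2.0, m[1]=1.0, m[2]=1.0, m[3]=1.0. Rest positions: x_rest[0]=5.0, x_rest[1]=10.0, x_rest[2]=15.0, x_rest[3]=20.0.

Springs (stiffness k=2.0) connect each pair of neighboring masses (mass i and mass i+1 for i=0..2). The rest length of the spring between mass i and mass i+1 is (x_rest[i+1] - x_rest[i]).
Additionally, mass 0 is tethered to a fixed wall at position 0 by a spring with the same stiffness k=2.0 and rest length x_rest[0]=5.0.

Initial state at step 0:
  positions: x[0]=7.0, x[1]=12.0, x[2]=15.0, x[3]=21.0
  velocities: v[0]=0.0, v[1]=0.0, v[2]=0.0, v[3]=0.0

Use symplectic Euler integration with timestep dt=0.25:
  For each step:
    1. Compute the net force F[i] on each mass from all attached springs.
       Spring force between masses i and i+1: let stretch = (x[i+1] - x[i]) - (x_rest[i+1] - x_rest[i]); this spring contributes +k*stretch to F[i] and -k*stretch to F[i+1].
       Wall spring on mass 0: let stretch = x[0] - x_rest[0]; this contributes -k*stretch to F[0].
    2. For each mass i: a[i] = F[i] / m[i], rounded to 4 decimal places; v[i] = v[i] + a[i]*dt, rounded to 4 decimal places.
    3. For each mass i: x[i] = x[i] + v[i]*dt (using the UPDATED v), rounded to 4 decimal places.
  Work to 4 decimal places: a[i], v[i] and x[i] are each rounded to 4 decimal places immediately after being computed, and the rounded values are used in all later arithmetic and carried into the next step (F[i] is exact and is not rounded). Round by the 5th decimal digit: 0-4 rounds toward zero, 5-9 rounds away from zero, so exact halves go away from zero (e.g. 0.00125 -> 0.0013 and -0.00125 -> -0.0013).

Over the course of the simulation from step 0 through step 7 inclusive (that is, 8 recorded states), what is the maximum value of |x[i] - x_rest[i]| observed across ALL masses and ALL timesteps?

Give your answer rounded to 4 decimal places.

Step 0: x=[7.0000 12.0000 15.0000 21.0000] v=[0.0000 0.0000 0.0000 0.0000]
Step 1: x=[6.8750 11.7500 15.3750 20.8750] v=[-0.5000 -1.0000 1.5000 -0.5000]
Step 2: x=[6.6250 11.3438 15.9844 20.6875] v=[-1.0000 -1.6250 2.4375 -0.7500]
Step 3: x=[6.2559 10.9278 16.6016 20.5371] v=[-1.4766 -1.6641 2.4688 -0.6016]
Step 4: x=[5.7878 10.6370 17.0015 20.5198] v=[-1.8726 -1.1632 1.5997 -0.0694]
Step 5: x=[5.2610 10.5356 17.0457 20.6877] v=[-2.1073 -0.4056 0.1766 0.6715]
Step 6: x=[4.7350 10.5887 16.7313 21.0253] v=[-2.1039 0.2122 -1.2575 1.3505]
Step 7: x=[4.2790 10.6779 16.1859 21.4512] v=[-1.8242 0.3567 -2.1818 1.7035]
Max displacement = 2.0457

Answer: 2.0457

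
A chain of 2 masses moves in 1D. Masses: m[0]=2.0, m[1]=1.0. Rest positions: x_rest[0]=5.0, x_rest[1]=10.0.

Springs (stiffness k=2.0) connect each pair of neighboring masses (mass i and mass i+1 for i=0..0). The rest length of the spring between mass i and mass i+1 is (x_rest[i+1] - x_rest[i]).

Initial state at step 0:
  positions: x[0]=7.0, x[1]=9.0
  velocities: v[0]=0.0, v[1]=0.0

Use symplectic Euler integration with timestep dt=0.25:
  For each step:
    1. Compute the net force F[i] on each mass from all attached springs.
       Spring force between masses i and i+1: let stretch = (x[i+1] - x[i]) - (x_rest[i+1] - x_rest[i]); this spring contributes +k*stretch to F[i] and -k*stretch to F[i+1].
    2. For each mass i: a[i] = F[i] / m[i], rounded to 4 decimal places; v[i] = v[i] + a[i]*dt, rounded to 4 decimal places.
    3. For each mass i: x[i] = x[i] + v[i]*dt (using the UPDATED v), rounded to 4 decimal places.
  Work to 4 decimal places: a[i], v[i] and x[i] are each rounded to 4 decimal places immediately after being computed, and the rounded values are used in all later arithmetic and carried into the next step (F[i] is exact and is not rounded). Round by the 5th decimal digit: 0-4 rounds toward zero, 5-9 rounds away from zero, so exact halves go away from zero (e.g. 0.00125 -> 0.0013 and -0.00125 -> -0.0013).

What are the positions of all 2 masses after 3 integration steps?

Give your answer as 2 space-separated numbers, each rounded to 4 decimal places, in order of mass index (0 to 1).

Step 0: x=[7.0000 9.0000] v=[0.0000 0.0000]
Step 1: x=[6.8125 9.3750] v=[-0.7500 1.5000]
Step 2: x=[6.4727 10.0547] v=[-1.3594 2.7188]
Step 3: x=[6.0442 10.9117] v=[-1.7139 3.4278]

Answer: 6.0442 10.9117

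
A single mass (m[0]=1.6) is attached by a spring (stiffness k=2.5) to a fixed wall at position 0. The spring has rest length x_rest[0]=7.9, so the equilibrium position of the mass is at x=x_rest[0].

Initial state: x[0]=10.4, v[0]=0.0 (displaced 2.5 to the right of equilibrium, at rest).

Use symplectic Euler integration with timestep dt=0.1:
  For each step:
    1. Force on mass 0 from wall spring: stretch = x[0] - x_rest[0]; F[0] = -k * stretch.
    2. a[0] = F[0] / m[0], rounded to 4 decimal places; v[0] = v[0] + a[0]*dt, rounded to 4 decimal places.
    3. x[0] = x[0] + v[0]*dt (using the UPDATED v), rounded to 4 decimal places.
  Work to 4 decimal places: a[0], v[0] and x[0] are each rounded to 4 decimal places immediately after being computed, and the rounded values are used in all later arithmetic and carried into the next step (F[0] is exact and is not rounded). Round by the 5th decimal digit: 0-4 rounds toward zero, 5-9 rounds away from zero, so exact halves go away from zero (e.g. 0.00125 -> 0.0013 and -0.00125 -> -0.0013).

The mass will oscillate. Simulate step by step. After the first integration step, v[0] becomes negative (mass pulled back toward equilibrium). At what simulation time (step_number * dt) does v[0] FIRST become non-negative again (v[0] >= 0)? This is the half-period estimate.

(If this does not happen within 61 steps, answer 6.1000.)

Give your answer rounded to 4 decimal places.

Step 0: x=[10.4000] v=[0.0000]
Step 1: x=[10.3609] v=[-0.3906]
Step 2: x=[10.2834] v=[-0.7751]
Step 3: x=[10.1687] v=[-1.1475]
Step 4: x=[10.0185] v=[-1.5020]
Step 5: x=[9.8352] v=[-1.8330]
Step 6: x=[9.6217] v=[-2.1354]
Step 7: x=[9.3813] v=[-2.4044]
Step 8: x=[9.1177] v=[-2.6359]
Step 9: x=[8.8351] v=[-2.8262]
Step 10: x=[8.5379] v=[-2.9723]
Step 11: x=[8.2307] v=[-3.0720]
Step 12: x=[7.9183] v=[-3.1237]
Step 13: x=[7.6056] v=[-3.1266]
Step 14: x=[7.2975] v=[-3.0806]
Step 15: x=[6.9989] v=[-2.9865]
Step 16: x=[6.7143] v=[-2.8457]
Step 17: x=[6.4483] v=[-2.6604]
Step 18: x=[6.2049] v=[-2.4336]
Step 19: x=[5.9880] v=[-2.1687]
Step 20: x=[5.8010] v=[-1.8700]
Step 21: x=[5.6468] v=[-1.5420]
Step 22: x=[5.5278] v=[-1.1899]
Step 23: x=[5.4459] v=[-0.8192]
Step 24: x=[5.4023] v=[-0.4358]
Step 25: x=[5.3978] v=[-0.0455]
Step 26: x=[5.4324] v=[0.3455]
First v>=0 after going negative at step 26, time=2.6000

Answer: 2.6000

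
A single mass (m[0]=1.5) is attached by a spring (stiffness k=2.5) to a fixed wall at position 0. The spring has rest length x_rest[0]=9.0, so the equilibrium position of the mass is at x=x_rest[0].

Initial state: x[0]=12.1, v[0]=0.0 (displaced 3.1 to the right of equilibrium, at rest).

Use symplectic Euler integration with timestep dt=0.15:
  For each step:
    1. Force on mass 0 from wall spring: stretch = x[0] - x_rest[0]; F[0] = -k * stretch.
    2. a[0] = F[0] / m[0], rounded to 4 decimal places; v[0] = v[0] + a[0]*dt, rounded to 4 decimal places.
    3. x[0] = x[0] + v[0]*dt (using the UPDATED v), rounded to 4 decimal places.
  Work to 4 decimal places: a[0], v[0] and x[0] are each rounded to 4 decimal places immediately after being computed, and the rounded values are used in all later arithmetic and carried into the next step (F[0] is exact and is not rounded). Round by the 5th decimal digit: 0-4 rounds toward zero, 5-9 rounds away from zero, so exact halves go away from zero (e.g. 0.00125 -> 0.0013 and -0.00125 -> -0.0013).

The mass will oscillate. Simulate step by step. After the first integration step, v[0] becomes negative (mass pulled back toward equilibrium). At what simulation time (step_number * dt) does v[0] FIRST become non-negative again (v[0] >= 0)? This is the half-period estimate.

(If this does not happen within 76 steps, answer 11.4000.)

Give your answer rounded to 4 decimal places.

Step 0: x=[12.1000] v=[0.0000]
Step 1: x=[11.9838] v=[-0.7750]
Step 2: x=[11.7557] v=[-1.5210]
Step 3: x=[11.4242] v=[-2.2099]
Step 4: x=[11.0018] v=[-2.8159]
Step 5: x=[10.5044] v=[-3.3163]
Step 6: x=[9.9505] v=[-3.6924]
Step 7: x=[9.3610] v=[-3.9300]
Step 8: x=[8.7580] v=[-4.0203]
Step 9: x=[8.1640] v=[-3.9598]
Step 10: x=[7.6014] v=[-3.7508]
Step 11: x=[7.0912] v=[-3.4012]
Step 12: x=[6.6526] v=[-2.9240]
Step 13: x=[6.3020] v=[-2.3372]
Step 14: x=[6.0526] v=[-1.6627]
Step 15: x=[5.9137] v=[-0.9259]
Step 16: x=[5.8906] v=[-0.1543]
Step 17: x=[5.9841] v=[0.6230]
First v>=0 after going negative at step 17, time=2.5500

Answer: 2.5500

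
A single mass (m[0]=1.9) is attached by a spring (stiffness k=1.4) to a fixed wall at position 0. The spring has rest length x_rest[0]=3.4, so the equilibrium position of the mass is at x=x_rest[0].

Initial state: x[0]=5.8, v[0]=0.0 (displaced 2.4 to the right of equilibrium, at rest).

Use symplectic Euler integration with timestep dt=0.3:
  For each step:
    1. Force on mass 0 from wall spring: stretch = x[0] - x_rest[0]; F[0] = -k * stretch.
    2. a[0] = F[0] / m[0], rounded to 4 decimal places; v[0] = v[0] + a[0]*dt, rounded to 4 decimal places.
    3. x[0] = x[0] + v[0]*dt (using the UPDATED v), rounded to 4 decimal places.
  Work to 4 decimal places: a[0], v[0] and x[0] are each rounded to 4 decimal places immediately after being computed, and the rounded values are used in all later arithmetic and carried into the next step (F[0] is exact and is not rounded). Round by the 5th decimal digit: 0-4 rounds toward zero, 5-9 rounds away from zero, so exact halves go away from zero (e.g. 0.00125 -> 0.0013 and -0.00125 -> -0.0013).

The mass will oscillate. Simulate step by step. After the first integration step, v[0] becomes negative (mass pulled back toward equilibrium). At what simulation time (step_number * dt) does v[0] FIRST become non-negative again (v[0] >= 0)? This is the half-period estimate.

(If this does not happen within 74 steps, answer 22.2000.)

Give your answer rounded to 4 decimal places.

Answer: 3.9000

Derivation:
Step 0: x=[5.8000] v=[0.0000]
Step 1: x=[5.6409] v=[-0.5305]
Step 2: x=[5.3331] v=[-1.0259]
Step 3: x=[4.8971] v=[-1.4532]
Step 4: x=[4.3619] v=[-1.7841]
Step 5: x=[3.7629] v=[-1.9967]
Step 6: x=[3.1398] v=[-2.0769]
Step 7: x=[2.5340] v=[-2.0194]
Step 8: x=[1.9856] v=[-1.8280]
Step 9: x=[1.5310] v=[-1.5153]
Step 10: x=[1.2004] v=[-1.1021]
Step 11: x=[1.0156] v=[-0.6159]
Step 12: x=[0.9890] v=[-0.0888]
Step 13: x=[1.1223] v=[0.4442]
First v>=0 after going negative at step 13, time=3.9000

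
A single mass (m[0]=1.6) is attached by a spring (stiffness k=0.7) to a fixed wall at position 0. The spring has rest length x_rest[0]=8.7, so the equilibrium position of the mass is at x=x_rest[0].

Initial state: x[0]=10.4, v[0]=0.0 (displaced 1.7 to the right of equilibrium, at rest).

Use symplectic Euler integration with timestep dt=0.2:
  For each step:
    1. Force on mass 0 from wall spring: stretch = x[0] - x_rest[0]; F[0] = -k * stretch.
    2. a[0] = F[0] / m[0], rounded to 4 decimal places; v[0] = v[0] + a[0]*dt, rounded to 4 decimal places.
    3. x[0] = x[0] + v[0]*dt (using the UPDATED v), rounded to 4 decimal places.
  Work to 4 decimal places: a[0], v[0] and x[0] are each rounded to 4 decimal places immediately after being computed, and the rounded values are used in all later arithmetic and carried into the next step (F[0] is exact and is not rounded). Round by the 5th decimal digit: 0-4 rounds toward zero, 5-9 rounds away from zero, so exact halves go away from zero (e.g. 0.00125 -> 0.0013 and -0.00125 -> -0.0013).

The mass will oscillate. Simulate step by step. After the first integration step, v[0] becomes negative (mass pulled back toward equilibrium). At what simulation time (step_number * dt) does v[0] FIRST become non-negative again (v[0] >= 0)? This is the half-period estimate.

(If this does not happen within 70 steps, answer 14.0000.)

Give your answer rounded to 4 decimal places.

Answer: 4.8000

Derivation:
Step 0: x=[10.4000] v=[0.0000]
Step 1: x=[10.3702] v=[-0.1488]
Step 2: x=[10.3112] v=[-0.2949]
Step 3: x=[10.2240] v=[-0.4359]
Step 4: x=[10.1101] v=[-0.5693]
Step 5: x=[9.9716] v=[-0.6927]
Step 6: x=[9.8108] v=[-0.8040]
Step 7: x=[9.6306] v=[-0.9012]
Step 8: x=[9.4341] v=[-0.9826]
Step 9: x=[9.2247] v=[-1.0468]
Step 10: x=[9.0062] v=[-1.0927]
Step 11: x=[8.7823] v=[-1.1195]
Step 12: x=[8.5570] v=[-1.1267]
Step 13: x=[8.3342] v=[-1.1142]
Step 14: x=[8.1178] v=[-1.0822]
Step 15: x=[7.9115] v=[-1.0313]
Step 16: x=[7.7190] v=[-0.9623]
Step 17: x=[7.5437] v=[-0.8765]
Step 18: x=[7.3886] v=[-0.7753]
Step 19: x=[7.2565] v=[-0.6606]
Step 20: x=[7.1496] v=[-0.5343]
Step 21: x=[7.0699] v=[-0.3986]
Step 22: x=[7.0187] v=[-0.2560]
Step 23: x=[6.9969] v=[-0.1089]
Step 24: x=[7.0049] v=[0.0401]
First v>=0 after going negative at step 24, time=4.8000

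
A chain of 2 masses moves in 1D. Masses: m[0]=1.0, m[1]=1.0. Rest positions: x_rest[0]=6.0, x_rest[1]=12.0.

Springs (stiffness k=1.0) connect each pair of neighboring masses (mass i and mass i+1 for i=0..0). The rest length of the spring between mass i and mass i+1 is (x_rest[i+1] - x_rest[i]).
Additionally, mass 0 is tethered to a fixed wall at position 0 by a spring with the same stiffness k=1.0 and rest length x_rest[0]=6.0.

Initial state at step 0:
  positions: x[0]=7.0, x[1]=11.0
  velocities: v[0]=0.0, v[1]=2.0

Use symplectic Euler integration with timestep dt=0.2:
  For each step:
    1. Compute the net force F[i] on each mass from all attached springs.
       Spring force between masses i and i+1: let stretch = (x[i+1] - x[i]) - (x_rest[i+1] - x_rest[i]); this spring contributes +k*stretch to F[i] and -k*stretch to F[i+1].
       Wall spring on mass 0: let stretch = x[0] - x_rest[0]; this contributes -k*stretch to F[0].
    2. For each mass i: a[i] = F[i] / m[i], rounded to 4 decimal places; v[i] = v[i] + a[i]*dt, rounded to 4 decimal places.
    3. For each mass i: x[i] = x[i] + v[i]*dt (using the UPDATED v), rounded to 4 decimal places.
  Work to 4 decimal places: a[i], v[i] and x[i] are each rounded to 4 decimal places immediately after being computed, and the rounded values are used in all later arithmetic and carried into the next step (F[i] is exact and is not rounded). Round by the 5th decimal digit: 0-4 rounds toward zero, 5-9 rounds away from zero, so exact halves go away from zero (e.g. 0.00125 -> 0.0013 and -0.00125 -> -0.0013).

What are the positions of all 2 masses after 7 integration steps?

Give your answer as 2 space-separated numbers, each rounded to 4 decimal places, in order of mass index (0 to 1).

Answer: 5.6703 14.4436

Derivation:
Step 0: x=[7.0000 11.0000] v=[0.0000 2.0000]
Step 1: x=[6.8800 11.4800] v=[-0.6000 2.4000]
Step 2: x=[6.6688 12.0160] v=[-1.0560 2.6800]
Step 3: x=[6.4047 12.5781] v=[-1.3203 2.8106]
Step 4: x=[6.1314 13.1333] v=[-1.3666 2.7759]
Step 5: x=[5.8929 13.6484] v=[-1.1925 2.5755]
Step 6: x=[5.7289 14.0933] v=[-0.8200 2.2244]
Step 7: x=[5.6703 14.4436] v=[-0.2929 1.7515]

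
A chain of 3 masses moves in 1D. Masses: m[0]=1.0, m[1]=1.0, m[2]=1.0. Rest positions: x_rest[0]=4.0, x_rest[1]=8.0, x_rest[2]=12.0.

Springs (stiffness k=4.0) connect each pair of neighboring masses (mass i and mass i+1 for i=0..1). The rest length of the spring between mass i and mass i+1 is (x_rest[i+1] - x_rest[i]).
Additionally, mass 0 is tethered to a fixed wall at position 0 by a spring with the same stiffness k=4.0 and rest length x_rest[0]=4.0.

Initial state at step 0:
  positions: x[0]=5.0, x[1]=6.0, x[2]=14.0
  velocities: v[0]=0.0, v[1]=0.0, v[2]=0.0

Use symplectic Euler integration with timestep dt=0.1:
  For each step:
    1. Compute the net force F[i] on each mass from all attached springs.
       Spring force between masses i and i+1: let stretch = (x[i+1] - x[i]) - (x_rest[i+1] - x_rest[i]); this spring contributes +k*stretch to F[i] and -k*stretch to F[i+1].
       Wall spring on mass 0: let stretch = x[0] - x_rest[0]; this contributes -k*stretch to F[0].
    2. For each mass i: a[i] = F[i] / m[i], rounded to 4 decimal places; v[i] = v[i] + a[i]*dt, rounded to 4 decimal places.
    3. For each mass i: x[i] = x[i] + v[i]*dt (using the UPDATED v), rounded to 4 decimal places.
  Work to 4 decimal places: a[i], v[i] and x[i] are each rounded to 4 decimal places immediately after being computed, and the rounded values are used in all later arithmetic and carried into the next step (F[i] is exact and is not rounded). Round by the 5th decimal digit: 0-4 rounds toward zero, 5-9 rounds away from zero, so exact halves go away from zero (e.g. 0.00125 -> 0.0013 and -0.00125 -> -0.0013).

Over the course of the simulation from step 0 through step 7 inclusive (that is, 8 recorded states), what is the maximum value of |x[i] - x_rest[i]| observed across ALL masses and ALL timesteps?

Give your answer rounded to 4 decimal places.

Answer: 2.2553

Derivation:
Step 0: x=[5.0000 6.0000 14.0000] v=[0.0000 0.0000 0.0000]
Step 1: x=[4.8400 6.2800 13.8400] v=[-1.6000 2.8000 -1.6000]
Step 2: x=[4.5440 6.8048 13.5376] v=[-2.9600 5.2480 -3.0240]
Step 3: x=[4.1567 7.5085 13.1259] v=[-3.8733 7.0368 -4.1171]
Step 4: x=[3.7372 8.3028 12.6495] v=[-4.1953 7.9430 -4.7641]
Step 5: x=[3.3508 9.0883 12.1592] v=[-3.8639 7.8554 -4.9028]
Step 6: x=[3.0599 9.7672 11.7061] v=[-2.9092 6.7888 -4.5312]
Step 7: x=[2.9149 10.2553 11.3354] v=[-1.4502 4.8814 -3.7068]
Max displacement = 2.2553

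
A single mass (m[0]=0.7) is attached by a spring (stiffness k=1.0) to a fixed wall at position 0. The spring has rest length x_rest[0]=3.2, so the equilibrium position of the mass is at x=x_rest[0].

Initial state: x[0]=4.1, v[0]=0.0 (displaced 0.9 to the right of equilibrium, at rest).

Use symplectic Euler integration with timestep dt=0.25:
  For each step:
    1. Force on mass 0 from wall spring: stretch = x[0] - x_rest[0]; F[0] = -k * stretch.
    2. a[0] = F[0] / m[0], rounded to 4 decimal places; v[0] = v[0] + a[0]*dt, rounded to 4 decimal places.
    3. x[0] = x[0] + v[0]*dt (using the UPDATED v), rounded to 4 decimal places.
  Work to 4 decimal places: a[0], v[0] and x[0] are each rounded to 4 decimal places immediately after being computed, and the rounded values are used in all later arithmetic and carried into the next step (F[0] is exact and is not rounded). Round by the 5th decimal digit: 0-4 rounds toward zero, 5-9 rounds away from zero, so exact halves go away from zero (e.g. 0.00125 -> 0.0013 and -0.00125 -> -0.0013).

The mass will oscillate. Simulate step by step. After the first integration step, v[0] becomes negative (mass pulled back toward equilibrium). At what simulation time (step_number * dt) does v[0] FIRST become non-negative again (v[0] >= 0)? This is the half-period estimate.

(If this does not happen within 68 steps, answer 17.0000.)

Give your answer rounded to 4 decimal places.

Step 0: x=[4.1000] v=[0.0000]
Step 1: x=[4.0197] v=[-0.3214]
Step 2: x=[3.8662] v=[-0.6142]
Step 3: x=[3.6532] v=[-0.8521]
Step 4: x=[3.3997] v=[-1.0140]
Step 5: x=[3.1284] v=[-1.0853]
Step 6: x=[2.8635] v=[-1.0597]
Step 7: x=[2.6286] v=[-0.9395]
Step 8: x=[2.4448] v=[-0.7354]
Step 9: x=[2.3284] v=[-0.4657]
Step 10: x=[2.2898] v=[-0.1544]
Step 11: x=[2.3325] v=[0.1707]
First v>=0 after going negative at step 11, time=2.7500

Answer: 2.7500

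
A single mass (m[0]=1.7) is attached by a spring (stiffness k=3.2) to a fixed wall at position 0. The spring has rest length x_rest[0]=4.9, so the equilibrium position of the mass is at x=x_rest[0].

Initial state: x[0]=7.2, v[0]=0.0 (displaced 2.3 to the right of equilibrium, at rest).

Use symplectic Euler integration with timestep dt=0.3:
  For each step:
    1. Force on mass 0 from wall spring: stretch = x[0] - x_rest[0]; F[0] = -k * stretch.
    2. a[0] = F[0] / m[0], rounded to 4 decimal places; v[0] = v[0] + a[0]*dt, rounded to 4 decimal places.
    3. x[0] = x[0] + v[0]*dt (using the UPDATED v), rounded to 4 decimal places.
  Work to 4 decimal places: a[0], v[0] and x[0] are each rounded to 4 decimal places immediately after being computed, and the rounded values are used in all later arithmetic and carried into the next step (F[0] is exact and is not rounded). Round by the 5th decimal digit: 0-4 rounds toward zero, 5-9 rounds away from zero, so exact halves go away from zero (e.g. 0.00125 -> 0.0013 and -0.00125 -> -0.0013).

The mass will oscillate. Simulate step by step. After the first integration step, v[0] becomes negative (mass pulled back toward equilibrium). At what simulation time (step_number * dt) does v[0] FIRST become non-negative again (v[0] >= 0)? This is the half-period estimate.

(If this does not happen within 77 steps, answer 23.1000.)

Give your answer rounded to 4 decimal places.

Step 0: x=[7.2000] v=[0.0000]
Step 1: x=[6.8104] v=[-1.2988]
Step 2: x=[6.0971] v=[-2.3776]
Step 3: x=[5.1810] v=[-3.0536]
Step 4: x=[4.2173] v=[-3.2123]
Step 5: x=[3.3693] v=[-2.8268]
Step 6: x=[2.7806] v=[-1.9624]
Step 7: x=[2.5509] v=[-0.7656]
Step 8: x=[2.7192] v=[0.5609]
First v>=0 after going negative at step 8, time=2.4000

Answer: 2.4000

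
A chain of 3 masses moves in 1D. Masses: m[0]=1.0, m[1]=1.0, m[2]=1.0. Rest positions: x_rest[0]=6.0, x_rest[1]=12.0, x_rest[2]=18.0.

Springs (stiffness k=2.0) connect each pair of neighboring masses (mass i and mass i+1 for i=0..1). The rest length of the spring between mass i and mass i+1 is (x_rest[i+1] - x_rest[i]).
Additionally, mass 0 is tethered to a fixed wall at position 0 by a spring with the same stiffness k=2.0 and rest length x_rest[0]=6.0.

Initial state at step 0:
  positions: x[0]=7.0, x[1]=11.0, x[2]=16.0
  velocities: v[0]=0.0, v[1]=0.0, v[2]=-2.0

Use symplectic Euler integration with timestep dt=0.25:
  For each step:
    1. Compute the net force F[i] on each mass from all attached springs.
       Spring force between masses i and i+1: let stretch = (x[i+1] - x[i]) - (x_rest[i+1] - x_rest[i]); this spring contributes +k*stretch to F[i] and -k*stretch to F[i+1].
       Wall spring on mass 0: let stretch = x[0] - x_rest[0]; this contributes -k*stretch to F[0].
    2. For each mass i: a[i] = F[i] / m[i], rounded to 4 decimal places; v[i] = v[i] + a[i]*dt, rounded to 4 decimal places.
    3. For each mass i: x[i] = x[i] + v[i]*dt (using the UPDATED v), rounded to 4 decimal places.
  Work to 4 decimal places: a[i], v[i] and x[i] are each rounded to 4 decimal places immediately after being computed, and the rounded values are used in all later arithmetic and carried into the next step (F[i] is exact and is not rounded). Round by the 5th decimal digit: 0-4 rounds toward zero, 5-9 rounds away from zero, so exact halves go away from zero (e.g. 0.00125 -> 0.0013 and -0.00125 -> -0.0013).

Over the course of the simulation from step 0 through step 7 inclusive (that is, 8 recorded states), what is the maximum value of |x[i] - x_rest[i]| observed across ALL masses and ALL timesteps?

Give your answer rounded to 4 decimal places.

Answer: 2.5625

Derivation:
Step 0: x=[7.0000 11.0000 16.0000] v=[0.0000 0.0000 -2.0000]
Step 1: x=[6.6250 11.1250 15.6250] v=[-1.5000 0.5000 -1.5000]
Step 2: x=[5.9844 11.2500 15.4375] v=[-2.5625 0.5000 -0.7500]
Step 3: x=[5.2539 11.2402 15.4766] v=[-2.9219 -0.0391 0.1563]
Step 4: x=[4.6150 11.0117 15.7361] v=[-2.5557 -0.9141 1.0381]
Step 5: x=[4.1988 10.5741 16.1551] v=[-1.6649 -1.7503 1.6759]
Step 6: x=[4.0546 10.0372 16.6265] v=[-0.5767 -2.1475 1.8854]
Step 7: x=[4.1514 9.5762 17.0242] v=[0.3873 -1.8442 1.5908]
Max displacement = 2.5625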